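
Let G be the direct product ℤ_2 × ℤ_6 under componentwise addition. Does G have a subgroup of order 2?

2 | 12. A subgroup of order 2 is {(0,0), (0,3)}.

Yes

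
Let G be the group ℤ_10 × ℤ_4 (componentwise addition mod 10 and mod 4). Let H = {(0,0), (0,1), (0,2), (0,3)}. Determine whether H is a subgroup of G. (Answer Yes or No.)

|H| = 4 divides |G| = 40, consistent with Lagrange.
H contains the identity, every element's inverse is in H, and H is closed under +: it is a subgroup.
In fact H = ⟨(0,1)⟩.

Yes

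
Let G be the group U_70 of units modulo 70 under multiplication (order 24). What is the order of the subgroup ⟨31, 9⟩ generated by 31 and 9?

12

|⟨31⟩| = 6 and |⟨9⟩| = 6, so |H| is a multiple of lcm(6, 6) = 6 and divides |G| = 24.
Closing under the operation: H = {1, 9, 11, 19, 29, 31, 39, 41, 51, 59, 61, 69}, so |H| = 12.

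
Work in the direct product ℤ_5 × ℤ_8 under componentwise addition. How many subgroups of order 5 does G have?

|G| = 40 and 5 | 40, so subgroups of order 5 are possible by Lagrange.
The subgroups of order 5 are: {(0,0), (1,0), (2,0), (3,0), (4,0)}.
So G has 1 subgroup of order 5.

1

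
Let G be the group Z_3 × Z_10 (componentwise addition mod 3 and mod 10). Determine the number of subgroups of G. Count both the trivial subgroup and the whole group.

8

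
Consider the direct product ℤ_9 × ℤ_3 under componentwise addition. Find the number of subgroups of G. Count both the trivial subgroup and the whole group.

|G| = 27, so by Lagrange every subgroup order divides 27. Divisors: 1, 3, 9, 27.
Subgroups by order — order 1: 1; order 3: 4; order 9: 4; order 27: 1.
Total: 1 + 4 + 4 + 1 = 10.

10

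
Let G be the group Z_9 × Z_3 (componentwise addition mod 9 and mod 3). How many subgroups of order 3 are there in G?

4

|G| = 27 and 3 | 27, so subgroups of order 3 are possible by Lagrange.
The subgroups of order 3 are: {(0,0), (0,1), (0,2)}; {(0,0), (3,0), (6,0)}; {(0,0), (3,1), (6,2)}; {(0,0), (3,2), (6,1)}.
So G has 4 subgroups of order 3.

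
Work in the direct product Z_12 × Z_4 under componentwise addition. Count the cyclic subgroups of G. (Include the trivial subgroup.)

20

Each element a generates a cyclic subgroup ⟨a⟩; distinct elements may generate the same one (a cyclic group of order d has φ(d) generators).
Cyclic subgroups by order — order 1: 1; order 2: 3; order 3: 1; order 4: 6; order 6: 3; order 12: 6.
Total: 20.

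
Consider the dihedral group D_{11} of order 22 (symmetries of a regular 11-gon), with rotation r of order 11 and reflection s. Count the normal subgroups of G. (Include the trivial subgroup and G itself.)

3

G has 14 subgroups. Checking conjugation-invariance by order — order 1: 1/1 normal; order 2: 0/11 normal; order 11: 1/1 normal; order 22: 1/1 normal.
Total normal subgroups: 3.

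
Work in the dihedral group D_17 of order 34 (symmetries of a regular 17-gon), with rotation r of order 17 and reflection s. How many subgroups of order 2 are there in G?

17

|G| = 34 and 2 | 34, so subgroups of order 2 are possible by Lagrange.
The subgroups of order 2 are: {e, r^10s}; {e, r^11s}; {e, r^12s}; {e, r^13s}; … (17 in all).
So G has 17 subgroups of order 2.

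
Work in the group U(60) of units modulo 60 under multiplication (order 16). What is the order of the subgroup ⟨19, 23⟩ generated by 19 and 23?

8

|⟨19⟩| = 2 and |⟨23⟩| = 4, so |H| is a multiple of lcm(2, 4) = 4 and divides |G| = 16.
Closing under the operation: H = {1, 17, 19, 23, 31, 47, 49, 53}, so |H| = 8.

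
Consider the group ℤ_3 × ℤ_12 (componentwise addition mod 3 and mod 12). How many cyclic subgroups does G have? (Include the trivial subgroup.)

A cyclic subgroup of order d is generated by each of its φ(d) elements of order d, so the cyclic subgroups of order d number (#elements of order d)/φ(d).
Cyclic subgroups by order — order 1: 1; order 2: 1; order 3: 4; order 4: 1; order 6: 4; order 12: 4.
Total: 15.

15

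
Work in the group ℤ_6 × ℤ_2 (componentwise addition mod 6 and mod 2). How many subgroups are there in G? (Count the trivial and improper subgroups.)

|G| = 12, so by Lagrange every subgroup order divides 12. Divisors: 1, 2, 3, 4, 6, 12.
Subgroups by order — order 1: 1; order 2: 3; order 3: 1; order 4: 1; order 6: 3; order 12: 1.
Total: 1 + 3 + 1 + 1 + 3 + 1 = 10.

10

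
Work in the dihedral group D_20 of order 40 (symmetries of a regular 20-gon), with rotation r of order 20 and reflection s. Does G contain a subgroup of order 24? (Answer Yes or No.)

No

24 does not divide |G| = 40, so by Lagrange no subgroup of order 24 exists.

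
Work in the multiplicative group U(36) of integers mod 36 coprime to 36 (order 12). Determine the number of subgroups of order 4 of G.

|G| = 12 and 4 | 12, so subgroups of order 4 are possible by Lagrange.
The subgroups of order 4 are: {1, 17, 19, 35}.
So G has 1 subgroup of order 4.

1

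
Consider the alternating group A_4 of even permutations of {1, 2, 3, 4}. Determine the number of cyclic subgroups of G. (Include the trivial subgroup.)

Group the elements of G by the cyclic subgroup they generate; each cyclic subgroup of order d accounts for φ(d) elements.
Cyclic subgroups by order — order 1: 1; order 2: 3; order 3: 4.
Total: 8.

8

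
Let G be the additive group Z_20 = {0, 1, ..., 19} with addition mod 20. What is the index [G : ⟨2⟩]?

2

|⟨2⟩| = 10 and |G| = 20.
By Lagrange, [G : H] = |G|/|H| = 20/10 = 2.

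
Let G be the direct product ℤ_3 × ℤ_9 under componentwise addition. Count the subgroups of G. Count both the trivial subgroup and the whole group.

10

|G| = 27, so by Lagrange every subgroup order divides 27. Divisors: 1, 3, 9, 27.
Subgroups by order — order 1: 1; order 3: 4; order 9: 4; order 27: 1.
Total: 1 + 4 + 4 + 1 = 10.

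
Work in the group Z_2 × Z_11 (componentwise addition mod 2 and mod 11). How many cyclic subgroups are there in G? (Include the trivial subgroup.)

4

Group the elements of G by the cyclic subgroup they generate; each cyclic subgroup of order d accounts for φ(d) elements.
Cyclic subgroups by order — order 1: 1; order 2: 1; order 11: 1; order 22: 1.
Total: 4.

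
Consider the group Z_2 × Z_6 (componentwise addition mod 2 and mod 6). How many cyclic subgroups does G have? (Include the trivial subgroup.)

Each element a generates a cyclic subgroup ⟨a⟩; distinct elements may generate the same one (a cyclic group of order d has φ(d) generators).
Cyclic subgroups by order — order 1: 1; order 2: 3; order 3: 1; order 6: 3.
Total: 8.

8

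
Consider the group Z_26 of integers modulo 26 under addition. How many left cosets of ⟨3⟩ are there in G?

|⟨3⟩| = 26 and |G| = 26.
By Lagrange, [G : H] = |G|/|H| = 26/26 = 1.

1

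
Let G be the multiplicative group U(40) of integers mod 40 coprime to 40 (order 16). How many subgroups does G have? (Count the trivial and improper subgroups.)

|G| = 16, so by Lagrange every subgroup order divides 16. Divisors: 1, 2, 4, 8, 16.
Subgroups by order — order 1: 1; order 2: 7; order 4: 11; order 8: 7; order 16: 1.
Total: 1 + 7 + 11 + 7 + 1 = 27.

27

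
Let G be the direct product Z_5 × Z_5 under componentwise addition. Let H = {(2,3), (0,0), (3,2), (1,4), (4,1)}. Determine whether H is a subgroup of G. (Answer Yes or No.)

Yes

|H| = 5 divides |G| = 25, consistent with Lagrange.
H contains the identity, every element's inverse is in H, and H is closed under +: it is a subgroup.
In fact H = ⟨(2,3)⟩.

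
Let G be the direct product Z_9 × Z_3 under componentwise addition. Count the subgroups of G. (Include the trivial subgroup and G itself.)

10

|G| = 27, so by Lagrange every subgroup order divides 27. Divisors: 1, 3, 9, 27.
Subgroups by order — order 1: 1; order 3: 4; order 9: 4; order 27: 1.
Total: 1 + 4 + 4 + 1 = 10.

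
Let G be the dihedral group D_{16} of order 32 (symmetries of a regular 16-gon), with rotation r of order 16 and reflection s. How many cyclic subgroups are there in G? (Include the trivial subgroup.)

Each element a generates a cyclic subgroup ⟨a⟩; distinct elements may generate the same one (a cyclic group of order d has φ(d) generators).
Cyclic subgroups by order — order 1: 1; order 2: 17; order 4: 1; order 8: 1; order 16: 1.
Total: 21.

21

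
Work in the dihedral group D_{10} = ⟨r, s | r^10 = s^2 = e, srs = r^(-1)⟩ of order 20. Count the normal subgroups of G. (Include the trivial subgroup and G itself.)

G has 22 subgroups. Checking conjugation-invariance by order — order 1: 1/1 normal; order 2: 1/11 normal; order 4: 0/5 normal; order 5: 1/1 normal; order 10: 3/3 normal; order 20: 1/1 normal.
Total normal subgroups: 7.

7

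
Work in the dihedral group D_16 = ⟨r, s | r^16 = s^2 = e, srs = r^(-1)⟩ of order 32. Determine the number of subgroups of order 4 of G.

|G| = 32 and 4 | 32, so subgroups of order 4 are possible by Lagrange.
The subgroups of order 4 are: {e, r^8, r^2s, r^10s}; {e, r^8, r^3s, r^11s}; {e, r^4, r^8, r^12}; {e, r^8, r^4s, r^12s}; … (9 in all).
So G has 9 subgroups of order 4.

9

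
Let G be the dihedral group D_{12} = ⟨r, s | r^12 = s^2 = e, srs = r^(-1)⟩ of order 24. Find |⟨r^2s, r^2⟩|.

|⟨r^2s⟩| = 2 and |⟨r^2⟩| = 6, so |H| is a multiple of lcm(2, 6) = 6 and divides |G| = 24.
Closing under the operation: H = {e, r^2, r^4, r^6, r^8, r^10, s, r^2s, r^4s, r^6s, r^8s, r^10s}, so |H| = 12.

12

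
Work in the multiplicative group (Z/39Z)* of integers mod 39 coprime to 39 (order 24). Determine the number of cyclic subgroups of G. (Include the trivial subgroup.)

12

Each element a generates a cyclic subgroup ⟨a⟩; distinct elements may generate the same one (a cyclic group of order d has φ(d) generators).
Cyclic subgroups by order — order 1: 1; order 2: 3; order 3: 1; order 4: 2; order 6: 3; order 12: 2.
Total: 12.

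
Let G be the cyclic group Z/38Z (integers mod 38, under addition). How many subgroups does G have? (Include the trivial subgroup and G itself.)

Subgroups of the cyclic group Z/38Z correspond bijectively to divisors of 38.
Divisors of 38: 1, 2, 19, 38.
So Z/38Z has 4 subgroups.

4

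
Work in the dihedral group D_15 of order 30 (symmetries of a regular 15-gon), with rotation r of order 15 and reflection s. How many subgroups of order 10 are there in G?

3

|G| = 30 and 10 | 30, so subgroups of order 10 are possible by Lagrange.
The subgroups of order 10 are: {e, r^3, r^6, r^9, r^12, rs, r^4s, r^7s, r^10s, r^13s}; {e, r^3, r^6, r^9, r^12, r^2s, r^5s, r^8s, r^11s, r^14s}; {e, r^3, r^6, r^9, r^12, s, r^3s, r^6s, r^9s, r^12s}.
So G has 3 subgroups of order 10.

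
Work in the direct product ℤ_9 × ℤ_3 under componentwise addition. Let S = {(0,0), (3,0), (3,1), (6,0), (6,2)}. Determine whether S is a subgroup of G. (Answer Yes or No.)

|S| = 5 does not divide |G| = 27, so by Lagrange S is not a subgroup.

No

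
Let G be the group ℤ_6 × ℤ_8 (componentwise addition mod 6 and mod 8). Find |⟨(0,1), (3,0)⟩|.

16

|⟨(0,1)⟩| = 8 and |⟨(3,0)⟩| = 2, so |H| is a multiple of lcm(8, 2) = 8 and divides |G| = 48.
Closing under the operation: H = {(0,0), (0,1), (0,2), (0,3), (0,4), (0,5), (0,6), (0,7), (3,0), (3,1), (3,2), (3,3), (3,4), (3,5), (3,6), (3,7)}, so |H| = 16.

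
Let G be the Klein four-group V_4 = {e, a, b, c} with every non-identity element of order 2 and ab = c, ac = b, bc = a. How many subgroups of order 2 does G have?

3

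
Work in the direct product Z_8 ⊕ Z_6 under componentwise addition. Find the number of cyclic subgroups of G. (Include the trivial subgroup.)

A cyclic subgroup of order d is generated by each of its φ(d) elements of order d, so the cyclic subgroups of order d number (#elements of order d)/φ(d).
Cyclic subgroups by order — order 1: 1; order 2: 3; order 3: 1; order 4: 2; order 6: 3; order 8: 2; order 12: 2; order 24: 2.
Total: 16.

16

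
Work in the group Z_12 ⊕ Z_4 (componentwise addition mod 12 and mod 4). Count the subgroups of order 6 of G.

3

|G| = 48 and 6 | 48, so subgroups of order 6 are possible by Lagrange.
The subgroups of order 6 are: {(0,0), (0,2), (4,0), (4,2), (8,0), (8,2)}; {(0,0), (2,0), (4,0), (6,0), (8,0), (10,0)}; {(0,0), (2,2), (4,0), (6,2), (8,0), (10,2)}.
So G has 3 subgroups of order 6.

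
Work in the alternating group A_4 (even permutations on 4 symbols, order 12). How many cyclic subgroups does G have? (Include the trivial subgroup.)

8

Group the elements of G by the cyclic subgroup they generate; each cyclic subgroup of order d accounts for φ(d) elements.
Cyclic subgroups by order — order 1: 1; order 2: 3; order 3: 4.
Total: 8.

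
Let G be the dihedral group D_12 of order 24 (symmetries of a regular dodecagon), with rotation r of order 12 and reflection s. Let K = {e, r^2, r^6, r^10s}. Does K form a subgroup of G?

r^2 ∈ K but its inverse r^10 ∉ K, so K is not a subgroup.

No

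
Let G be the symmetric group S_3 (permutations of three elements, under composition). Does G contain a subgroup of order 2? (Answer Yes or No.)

Yes

2 | 6. A subgroup of order 2 is {e, (1 2)}.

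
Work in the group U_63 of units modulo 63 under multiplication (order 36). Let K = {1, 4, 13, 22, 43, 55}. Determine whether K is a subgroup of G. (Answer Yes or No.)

No

4 ∈ K but its inverse 16 ∉ K, so K is not a subgroup.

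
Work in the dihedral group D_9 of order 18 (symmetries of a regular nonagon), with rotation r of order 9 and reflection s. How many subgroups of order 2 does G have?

9

|G| = 18 and 2 | 18, so subgroups of order 2 are possible by Lagrange.
The subgroups of order 2 are: {e, r^2s}; {e, r^3s}; {e, r^4s}; {e, r^5s}; … (9 in all).
So G has 9 subgroups of order 2.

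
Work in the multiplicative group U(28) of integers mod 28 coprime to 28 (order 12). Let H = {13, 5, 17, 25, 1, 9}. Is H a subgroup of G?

Yes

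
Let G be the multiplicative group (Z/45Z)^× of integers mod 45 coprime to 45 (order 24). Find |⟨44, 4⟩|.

12

|⟨44⟩| = 2 and |⟨4⟩| = 6, so |H| is a multiple of lcm(2, 6) = 6 and divides |G| = 24.
Closing under the operation: H = {1, 4, 11, 14, 16, 19, 26, 29, 31, 34, 41, 44}, so |H| = 12.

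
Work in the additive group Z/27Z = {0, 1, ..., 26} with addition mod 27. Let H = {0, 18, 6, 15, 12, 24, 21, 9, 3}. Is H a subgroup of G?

|H| = 9 divides |G| = 27, consistent with Lagrange.
H contains the identity, every element's inverse is in H, and H is closed under +: it is a subgroup.
In fact H = ⟨3⟩.

Yes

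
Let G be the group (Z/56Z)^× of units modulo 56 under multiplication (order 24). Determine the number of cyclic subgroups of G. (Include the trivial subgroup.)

16

Group the elements of G by the cyclic subgroup they generate; each cyclic subgroup of order d accounts for φ(d) elements.
Cyclic subgroups by order — order 1: 1; order 2: 7; order 3: 1; order 6: 7.
Total: 16.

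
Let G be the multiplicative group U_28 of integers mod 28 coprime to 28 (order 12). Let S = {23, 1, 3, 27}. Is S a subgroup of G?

3 ∈ S but its inverse 19 ∉ S, so S is not a subgroup.

No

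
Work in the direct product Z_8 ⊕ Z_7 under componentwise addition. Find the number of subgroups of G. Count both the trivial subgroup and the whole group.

|G| = 56, so by Lagrange every subgroup order divides 56. Divisors: 1, 2, 4, 7, 8, 14, 28, 56.
Subgroups by order — order 1: 1; order 2: 1; order 4: 1; order 7: 1; order 8: 1; order 14: 1; order 28: 1; order 56: 1.
Total: 1 + 1 + 1 + 1 + 1 + 1 + 1 + 1 = 8.

8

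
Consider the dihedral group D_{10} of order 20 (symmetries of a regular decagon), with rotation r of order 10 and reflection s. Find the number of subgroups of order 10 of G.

3

|G| = 20 and 10 | 20, so subgroups of order 10 are possible by Lagrange.
The subgroups of order 10 are: {e, r, r^2, r^3, r^4, r^5, r^6, r^7, r^8, r^9}; {e, r^2, r^4, r^6, r^8, s, r^2s, r^4s, r^6s, r^8s}; {e, r^2, r^4, r^6, r^8, rs, r^3s, r^5s, r^7s, r^9s}.
So G has 3 subgroups of order 10.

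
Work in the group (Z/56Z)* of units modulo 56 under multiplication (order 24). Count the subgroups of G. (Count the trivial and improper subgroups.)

|G| = 24, so by Lagrange every subgroup order divides 24. Divisors: 1, 2, 3, 4, 6, 8, 12, 24.
Subgroups by order — order 1: 1; order 2: 7; order 3: 1; order 4: 7; order 6: 7; order 8: 1; order 12: 7; order 24: 1.
Total: 1 + 7 + 1 + 7 + 7 + 1 + 7 + 1 = 32.

32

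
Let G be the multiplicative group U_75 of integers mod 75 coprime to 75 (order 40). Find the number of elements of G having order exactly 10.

12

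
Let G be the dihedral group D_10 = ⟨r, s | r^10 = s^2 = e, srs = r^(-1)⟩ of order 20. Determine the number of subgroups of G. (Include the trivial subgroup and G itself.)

|G| = 20, so by Lagrange every subgroup order divides 20. Divisors: 1, 2, 4, 5, 10, 20.
Subgroups by order — order 1: 1; order 2: 11; order 4: 5; order 5: 1; order 10: 3; order 20: 1.
Total: 1 + 11 + 5 + 1 + 3 + 1 = 22.

22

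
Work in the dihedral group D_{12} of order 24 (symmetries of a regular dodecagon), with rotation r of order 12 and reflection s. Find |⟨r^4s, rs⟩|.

|⟨r^4s⟩| = 2 and |⟨rs⟩| = 2, so |H| is a multiple of lcm(2, 2) = 2 and divides |G| = 24.
Closing under the operation: H = {e, r^3, r^6, r^9, rs, r^4s, r^7s, r^10s}, so |H| = 8.

8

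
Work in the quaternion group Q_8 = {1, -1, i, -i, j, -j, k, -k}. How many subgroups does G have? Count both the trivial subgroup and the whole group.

6

|G| = 8, so by Lagrange every subgroup order divides 8. Divisors: 1, 2, 4, 8.
Subgroups by order — order 1: 1; order 2: 1; order 4: 3; order 8: 1.
Total: 1 + 1 + 3 + 1 = 6.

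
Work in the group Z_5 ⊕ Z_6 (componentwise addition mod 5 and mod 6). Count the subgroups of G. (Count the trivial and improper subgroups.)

8

|G| = 30, so by Lagrange every subgroup order divides 30. Divisors: 1, 2, 3, 5, 6, 10, 15, 30.
Subgroups by order — order 1: 1; order 2: 1; order 3: 1; order 5: 1; order 6: 1; order 10: 1; order 15: 1; order 30: 1.
Total: 1 + 1 + 1 + 1 + 1 + 1 + 1 + 1 = 8.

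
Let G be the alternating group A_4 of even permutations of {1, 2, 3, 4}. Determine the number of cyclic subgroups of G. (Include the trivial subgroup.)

8

Group the elements of G by the cyclic subgroup they generate; each cyclic subgroup of order d accounts for φ(d) elements.
Cyclic subgroups by order — order 1: 1; order 2: 3; order 3: 4.
Total: 8.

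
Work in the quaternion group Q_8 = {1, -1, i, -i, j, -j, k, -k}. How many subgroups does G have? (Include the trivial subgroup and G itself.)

6

|G| = 8, so by Lagrange every subgroup order divides 8. Divisors: 1, 2, 4, 8.
Subgroups by order — order 1: 1; order 2: 1; order 4: 3; order 8: 1.
Total: 1 + 1 + 3 + 1 = 6.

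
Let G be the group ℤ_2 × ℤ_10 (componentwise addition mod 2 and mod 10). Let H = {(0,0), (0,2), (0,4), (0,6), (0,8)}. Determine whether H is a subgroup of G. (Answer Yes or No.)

Yes

|H| = 5 divides |G| = 20, consistent with Lagrange.
H contains the identity, every element's inverse is in H, and H is closed under +: it is a subgroup.
In fact H = ⟨(0,2)⟩.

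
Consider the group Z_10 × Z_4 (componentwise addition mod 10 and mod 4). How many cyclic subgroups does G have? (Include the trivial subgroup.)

Each element a generates a cyclic subgroup ⟨a⟩; distinct elements may generate the same one (a cyclic group of order d has φ(d) generators).
Cyclic subgroups by order — order 1: 1; order 2: 3; order 4: 2; order 5: 1; order 10: 3; order 20: 2.
Total: 12.

12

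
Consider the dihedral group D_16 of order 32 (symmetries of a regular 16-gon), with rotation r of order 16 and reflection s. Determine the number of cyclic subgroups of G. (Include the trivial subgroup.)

Each element a generates a cyclic subgroup ⟨a⟩; distinct elements may generate the same one (a cyclic group of order d has φ(d) generators).
Cyclic subgroups by order — order 1: 1; order 2: 17; order 4: 1; order 8: 1; order 16: 1.
Total: 21.

21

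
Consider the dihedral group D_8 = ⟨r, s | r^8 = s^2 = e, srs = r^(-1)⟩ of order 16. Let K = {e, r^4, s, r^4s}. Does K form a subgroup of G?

Yes

|K| = 4 divides |G| = 16, consistent with Lagrange.
K contains the identity, every element's inverse is in K, and K is closed under ·: it is a subgroup.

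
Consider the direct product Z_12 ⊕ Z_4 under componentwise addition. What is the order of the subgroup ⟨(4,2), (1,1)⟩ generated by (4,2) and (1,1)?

|⟨(4,2)⟩| = 6 and |⟨(1,1)⟩| = 12, so |H| is a multiple of lcm(6, 12) = 12 and divides |G| = 48.
Closing under the operation: H = {(0,0), (0,2), (1,1), (1,3), (2,0), (2,2), (3,1), (3,3), (4,0), (4,2), (5,1), (5,3), (6,0), (6,2), (7,1), (7,3), (8,0), (8,2), (9,1), (9,3), (10,0), (10,2), (11,1), (11,3)}, so |H| = 24.

24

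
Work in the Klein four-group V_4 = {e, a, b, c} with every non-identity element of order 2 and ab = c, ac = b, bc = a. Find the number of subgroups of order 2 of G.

3

|G| = 4 and 2 | 4, so subgroups of order 2 are possible by Lagrange.
The subgroups of order 2 are: {e, a}; {e, b}; {e, c}.
So G has 3 subgroups of order 2.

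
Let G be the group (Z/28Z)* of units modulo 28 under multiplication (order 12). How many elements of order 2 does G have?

The elements of order 2 are: 13, 15, 27.
That's 3.

3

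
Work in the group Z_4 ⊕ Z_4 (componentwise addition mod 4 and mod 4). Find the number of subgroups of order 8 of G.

|G| = 16 and 8 | 16, so subgroups of order 8 are possible by Lagrange.
The subgroups of order 8 are: {(0,0), (0,1), (0,2), (0,3), (2,0), (2,1), (2,2), (2,3)}; {(0,0), (0,2), (1,0), (1,2), (2,0), (2,2), (3,0), (3,2)}; {(0,0), (0,2), (1,1), (1,3), (2,0), (2,2), (3,1), (3,3)}.
So G has 3 subgroups of order 8.

3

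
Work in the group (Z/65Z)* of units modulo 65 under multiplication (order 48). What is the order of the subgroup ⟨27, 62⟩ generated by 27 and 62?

24

|⟨27⟩| = 4 and |⟨62⟩| = 12, so |H| is a multiple of lcm(4, 12) = 12 and divides |G| = 48.
Closing under the operation: H = {1, 3, 4, 9, 12, 14, 16, 17, 22, 23, 27, 29, 36, 38, 42, 43, 48, 49, 51, 53, 56, 61, 62, 64}, so |H| = 24.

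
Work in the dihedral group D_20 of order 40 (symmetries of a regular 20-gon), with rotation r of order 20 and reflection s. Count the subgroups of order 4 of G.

11

|G| = 40 and 4 | 40, so subgroups of order 4 are possible by Lagrange.
The subgroups of order 4 are: {e, r^10, s, r^10s}; {e, r^10, rs, r^11s}; {e, r^10, r^2s, r^12s}; {e, r^10, r^3s, r^13s}; … (11 in all).
So G has 11 subgroups of order 4.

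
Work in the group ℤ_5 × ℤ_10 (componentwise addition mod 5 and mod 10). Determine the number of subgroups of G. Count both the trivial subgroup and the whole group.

|G| = 50, so by Lagrange every subgroup order divides 50. Divisors: 1, 2, 5, 10, 25, 50.
Subgroups by order — order 1: 1; order 2: 1; order 5: 6; order 10: 6; order 25: 1; order 50: 1.
Total: 1 + 1 + 6 + 6 + 1 + 1 = 16.

16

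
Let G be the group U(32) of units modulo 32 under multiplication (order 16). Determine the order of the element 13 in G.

Compute successive powers of 13 mod 32: 13, 9, 21, 17, 29, 25, 5, 1; 13^8 ≡ 1 (mod 32).
So |⟨13⟩| = 8.

8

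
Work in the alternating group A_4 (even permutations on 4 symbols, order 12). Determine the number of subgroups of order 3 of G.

4

|G| = 12 and 3 | 12, so subgroups of order 3 are possible by Lagrange.
The subgroups of order 3 are: {e, (1 2 3), (1 3 2)}; {e, (1 2 4), (1 4 2)}; {e, (1 3 4), (1 4 3)}; {e, (2 3 4), (2 4 3)}.
So G has 4 subgroups of order 3.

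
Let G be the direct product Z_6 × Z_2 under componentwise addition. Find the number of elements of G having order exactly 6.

6

An element (a,b) has order lcm(ord(a), ord(b)); count pairs with lcm equal to 6.
Enumerating gives 6 such elements.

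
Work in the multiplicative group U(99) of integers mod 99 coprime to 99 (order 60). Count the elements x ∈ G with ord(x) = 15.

The elements of order 15 are: 4, 16, 25, 31, 49, 58, 70, 97.
That's 8.

8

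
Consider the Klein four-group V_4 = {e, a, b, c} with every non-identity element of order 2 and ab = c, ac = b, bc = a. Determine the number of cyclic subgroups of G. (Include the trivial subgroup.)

4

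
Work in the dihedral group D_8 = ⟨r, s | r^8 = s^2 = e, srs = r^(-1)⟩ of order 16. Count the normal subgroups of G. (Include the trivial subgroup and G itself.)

G has 19 subgroups. Checking conjugation-invariance by order — order 1: 1/1 normal; order 2: 1/9 normal; order 4: 1/5 normal; order 8: 3/3 normal; order 16: 1/1 normal.
Total normal subgroups: 7.

7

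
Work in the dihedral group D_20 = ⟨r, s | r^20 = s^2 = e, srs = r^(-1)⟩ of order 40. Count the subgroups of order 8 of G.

5

|G| = 40 and 8 | 40, so subgroups of order 8 are possible by Lagrange.
The subgroups of order 8 are: {e, r^5, r^10, r^15, s, r^5s, r^10s, r^15s}; {e, r^5, r^10, r^15, rs, r^6s, r^11s, r^16s}; {e, r^5, r^10, r^15, r^2s, r^7s, r^12s, r^17s}; {e, r^5, r^10, r^15, r^3s, r^8s, r^13s, r^18s}; … (5 in all).
So G has 5 subgroups of order 8.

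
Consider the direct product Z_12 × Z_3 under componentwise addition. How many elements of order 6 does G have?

8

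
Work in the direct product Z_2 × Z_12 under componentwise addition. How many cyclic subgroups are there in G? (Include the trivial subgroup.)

Group the elements of G by the cyclic subgroup they generate; each cyclic subgroup of order d accounts for φ(d) elements.
Cyclic subgroups by order — order 1: 1; order 2: 3; order 3: 1; order 4: 2; order 6: 3; order 12: 2.
Total: 12.

12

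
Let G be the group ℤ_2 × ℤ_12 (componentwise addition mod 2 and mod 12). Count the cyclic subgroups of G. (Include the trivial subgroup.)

12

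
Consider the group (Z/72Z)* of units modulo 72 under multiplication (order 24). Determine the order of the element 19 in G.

Compute successive powers of 19 mod 72: 19, 1; 19^2 ≡ 1 (mod 72).
So |⟨19⟩| = 2.

2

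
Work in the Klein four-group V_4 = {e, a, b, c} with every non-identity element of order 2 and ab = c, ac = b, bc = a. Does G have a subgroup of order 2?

Yes

2 | 4. A subgroup of order 2 is {e, a}.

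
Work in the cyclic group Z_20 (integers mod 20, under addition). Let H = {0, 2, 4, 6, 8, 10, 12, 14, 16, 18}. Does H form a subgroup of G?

Yes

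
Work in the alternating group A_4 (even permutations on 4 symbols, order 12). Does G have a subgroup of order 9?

No

9 does not divide |G| = 12, so by Lagrange no subgroup of order 9 exists.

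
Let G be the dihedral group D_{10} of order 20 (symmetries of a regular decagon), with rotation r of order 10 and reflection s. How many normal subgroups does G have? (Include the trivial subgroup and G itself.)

7

G has 22 subgroups. Checking conjugation-invariance by order — order 1: 1/1 normal; order 2: 1/11 normal; order 4: 0/5 normal; order 5: 1/1 normal; order 10: 3/3 normal; order 20: 1/1 normal.
Total normal subgroups: 7.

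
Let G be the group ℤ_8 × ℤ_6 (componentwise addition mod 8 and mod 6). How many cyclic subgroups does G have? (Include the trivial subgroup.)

Each element a generates a cyclic subgroup ⟨a⟩; distinct elements may generate the same one (a cyclic group of order d has φ(d) generators).
Cyclic subgroups by order — order 1: 1; order 2: 3; order 3: 1; order 4: 2; order 6: 3; order 8: 2; order 12: 2; order 24: 2.
Total: 16.

16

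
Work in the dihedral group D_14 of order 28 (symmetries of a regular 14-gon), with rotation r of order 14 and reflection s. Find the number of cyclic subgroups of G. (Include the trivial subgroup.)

18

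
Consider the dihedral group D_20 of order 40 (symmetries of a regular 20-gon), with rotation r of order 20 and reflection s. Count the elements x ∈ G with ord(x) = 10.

4

The elements of order 10 are: r^2, r^6, r^14, r^18.
That's 4.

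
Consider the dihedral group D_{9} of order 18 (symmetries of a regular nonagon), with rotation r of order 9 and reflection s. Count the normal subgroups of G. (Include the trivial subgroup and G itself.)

4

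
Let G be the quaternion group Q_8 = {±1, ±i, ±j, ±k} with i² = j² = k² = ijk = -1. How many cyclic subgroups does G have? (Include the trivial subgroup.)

Each element a generates a cyclic subgroup ⟨a⟩; distinct elements may generate the same one (a cyclic group of order d has φ(d) generators).
Cyclic subgroups by order — order 1: 1; order 2: 1; order 4: 3.
Total: 5.

5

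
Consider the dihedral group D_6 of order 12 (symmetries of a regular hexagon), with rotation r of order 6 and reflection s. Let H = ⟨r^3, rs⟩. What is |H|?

|⟨r^3⟩| = 2 and |⟨rs⟩| = 2, so |H| is a multiple of lcm(2, 2) = 2 and divides |G| = 12.
Closing under the operation: H = {e, r^3, rs, r^4s}, so |H| = 4.

4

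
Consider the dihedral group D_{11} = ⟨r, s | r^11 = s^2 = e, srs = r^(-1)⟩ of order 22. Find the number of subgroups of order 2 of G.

|G| = 22 and 2 | 22, so subgroups of order 2 are possible by Lagrange.
The subgroups of order 2 are: {e, r^10s}; {e, r^2s}; {e, r^3s}; {e, r^4s}; … (11 in all).
So G has 11 subgroups of order 2.

11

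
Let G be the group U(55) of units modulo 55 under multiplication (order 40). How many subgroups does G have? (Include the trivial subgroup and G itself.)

16

|G| = 40, so by Lagrange every subgroup order divides 40. Divisors: 1, 2, 4, 5, 8, 10, 20, 40.
Subgroups by order — order 1: 1; order 2: 3; order 4: 3; order 5: 1; order 8: 1; order 10: 3; order 20: 3; order 40: 1.
Total: 1 + 3 + 3 + 1 + 1 + 3 + 3 + 1 = 16.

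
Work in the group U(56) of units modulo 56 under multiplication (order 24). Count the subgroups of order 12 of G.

|G| = 24 and 12 | 24, so subgroups of order 12 are possible by Lagrange.
The subgroups of order 12 are: {1, 5, 9, 11, 13, 25, 31, 43, 45, 47, 51, 55}; {1, 9, 11, 15, 23, 25, 29, 37, 39, 43, 51, 53}; {1, 3, 9, 11, 17, 19, 25, 27, 33, 41, 43, 51}; {1, 3, 5, 9, 13, 15, 19, 23, 25, 27, 39, 45}; … (7 in all).
So G has 7 subgroups of order 12.

7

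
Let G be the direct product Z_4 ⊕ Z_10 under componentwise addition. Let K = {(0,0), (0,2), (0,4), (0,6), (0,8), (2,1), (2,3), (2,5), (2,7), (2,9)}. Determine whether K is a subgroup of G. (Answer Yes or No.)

|K| = 10 divides |G| = 40, consistent with Lagrange.
K contains the identity, every element's inverse is in K, and K is closed under +: it is a subgroup.
In fact K = ⟨(2,1)⟩.

Yes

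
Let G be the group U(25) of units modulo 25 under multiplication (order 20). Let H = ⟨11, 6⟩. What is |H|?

5

|⟨11⟩| = 5 and |⟨6⟩| = 5, so |H| is a multiple of lcm(5, 5) = 5 and divides |G| = 20.
Closing under the operation: H = {1, 6, 11, 16, 21}, so |H| = 5.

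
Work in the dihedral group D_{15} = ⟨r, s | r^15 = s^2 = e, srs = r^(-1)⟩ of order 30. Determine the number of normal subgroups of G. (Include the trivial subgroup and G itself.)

G has 28 subgroups. Checking conjugation-invariance by order — order 1: 1/1 normal; order 2: 0/15 normal; order 3: 1/1 normal; order 5: 1/1 normal; order 6: 0/5 normal; order 10: 0/3 normal; order 15: 1/1 normal; order 30: 1/1 normal.
Total normal subgroups: 5.

5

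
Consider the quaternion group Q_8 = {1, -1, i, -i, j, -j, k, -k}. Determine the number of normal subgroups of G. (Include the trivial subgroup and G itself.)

G has 6 subgroups. Checking conjugation-invariance by order — order 1: 1/1 normal; order 2: 1/1 normal; order 4: 3/3 normal; order 8: 1/1 normal.
Total normal subgroups: 6.

6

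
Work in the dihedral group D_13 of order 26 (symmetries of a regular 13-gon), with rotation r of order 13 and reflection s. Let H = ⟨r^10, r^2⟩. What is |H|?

13

|⟨r^10⟩| = 13 and |⟨r^2⟩| = 13, so |H| is a multiple of lcm(13, 13) = 13 and divides |G| = 26.
Closing under the operation: H = {e, r, r^2, r^3, r^4, r^5, r^6, r^7, r^8, r^9, r^10, r^11, r^12}, so |H| = 13.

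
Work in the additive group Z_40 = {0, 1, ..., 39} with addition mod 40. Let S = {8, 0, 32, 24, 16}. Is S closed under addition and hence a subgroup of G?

Yes

|S| = 5 divides |G| = 40, consistent with Lagrange.
S contains the identity, every element's inverse is in S, and S is closed under +: it is a subgroup.
In fact S = ⟨16⟩.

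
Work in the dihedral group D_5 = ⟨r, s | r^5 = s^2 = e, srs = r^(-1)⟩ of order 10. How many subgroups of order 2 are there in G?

5

|G| = 10 and 2 | 10, so subgroups of order 2 are possible by Lagrange.
The subgroups of order 2 are: {e, r^2s}; {e, r^3s}; {e, r^4s}; {e, rs}; … (5 in all).
So G has 5 subgroups of order 2.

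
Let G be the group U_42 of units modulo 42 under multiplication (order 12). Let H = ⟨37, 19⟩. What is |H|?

|⟨37⟩| = 3 and |⟨19⟩| = 6, so |H| is a multiple of lcm(3, 6) = 6 and divides |G| = 12.
Closing under the operation: H = {1, 13, 19, 25, 31, 37}, so |H| = 6.

6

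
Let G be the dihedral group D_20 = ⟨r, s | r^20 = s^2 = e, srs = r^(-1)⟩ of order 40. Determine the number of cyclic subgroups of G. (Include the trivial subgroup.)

26

A cyclic subgroup of order d is generated by each of its φ(d) elements of order d, so the cyclic subgroups of order d number (#elements of order d)/φ(d).
Cyclic subgroups by order — order 1: 1; order 2: 21; order 4: 1; order 5: 1; order 10: 1; order 20: 1.
Total: 26.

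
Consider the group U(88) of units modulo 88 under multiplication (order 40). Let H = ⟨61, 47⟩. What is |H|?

20

|⟨61⟩| = 10 and |⟨47⟩| = 10, so |H| is a multiple of lcm(10, 10) = 10 and divides |G| = 40.
Closing under the operation: H = {1, 9, 13, 15, 19, 21, 23, 25, 29, 31, 35, 43, 47, 49, 51, 61, 71, 81, 83, 85}, so |H| = 20.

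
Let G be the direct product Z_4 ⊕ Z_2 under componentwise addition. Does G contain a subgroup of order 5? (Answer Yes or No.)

5 does not divide |G| = 8, so by Lagrange no subgroup of order 5 exists.

No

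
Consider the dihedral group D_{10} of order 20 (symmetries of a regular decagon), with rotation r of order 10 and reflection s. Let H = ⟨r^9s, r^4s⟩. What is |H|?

4

|⟨r^9s⟩| = 2 and |⟨r^4s⟩| = 2, so |H| is a multiple of lcm(2, 2) = 2 and divides |G| = 20.
Closing under the operation: H = {e, r^5, r^4s, r^9s}, so |H| = 4.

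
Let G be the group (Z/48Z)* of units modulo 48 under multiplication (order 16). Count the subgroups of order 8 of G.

7

|G| = 16 and 8 | 16, so subgroups of order 8 are possible by Lagrange.
The subgroups of order 8 are: {1, 11, 13, 23, 25, 35, 37, 47}; {1, 11, 17, 19, 25, 35, 41, 43}; {1, 5, 7, 11, 25, 29, 31, 35}; {1, 5, 13, 17, 25, 29, 37, 41}; … (7 in all).
So G has 7 subgroups of order 8.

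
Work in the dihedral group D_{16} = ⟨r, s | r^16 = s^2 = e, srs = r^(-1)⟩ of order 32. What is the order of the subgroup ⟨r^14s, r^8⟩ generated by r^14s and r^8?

4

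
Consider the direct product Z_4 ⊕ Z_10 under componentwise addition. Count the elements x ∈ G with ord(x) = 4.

An element (a,b) has order lcm(ord(a), ord(b)); count pairs with lcm equal to 4.
Enumerating gives 4 such elements.

4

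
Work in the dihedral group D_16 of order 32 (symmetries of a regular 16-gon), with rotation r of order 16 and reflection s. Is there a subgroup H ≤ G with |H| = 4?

Yes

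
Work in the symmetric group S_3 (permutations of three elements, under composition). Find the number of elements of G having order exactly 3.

2

The elements of order 3 are: (1 2 3), (1 3 2).
That's 2.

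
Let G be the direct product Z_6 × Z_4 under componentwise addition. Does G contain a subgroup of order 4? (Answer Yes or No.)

Yes

4 | 24. A subgroup of order 4 is {(0,0), (0,1), (0,2), (0,3)}.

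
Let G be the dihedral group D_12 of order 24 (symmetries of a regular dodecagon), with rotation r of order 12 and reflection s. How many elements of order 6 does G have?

The elements of order 6 are: r^2, r^10.
That's 2.

2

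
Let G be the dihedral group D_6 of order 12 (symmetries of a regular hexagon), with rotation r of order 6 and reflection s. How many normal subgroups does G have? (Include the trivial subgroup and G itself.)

7

G has 16 subgroups. Checking conjugation-invariance by order — order 1: 1/1 normal; order 2: 1/7 normal; order 3: 1/1 normal; order 4: 0/3 normal; order 6: 3/3 normal; order 12: 1/1 normal.
Total normal subgroups: 7.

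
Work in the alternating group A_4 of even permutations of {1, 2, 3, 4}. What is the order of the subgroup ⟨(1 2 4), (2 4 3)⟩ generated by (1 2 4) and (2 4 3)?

|⟨(1 2 4)⟩| = 3 and |⟨(2 4 3)⟩| = 3, so |H| is a multiple of lcm(3, 3) = 3 and divides |G| = 12.
Closing {(1 2 4), (2 4 3)} under the group operation gives all of G, so |H| = 12.

12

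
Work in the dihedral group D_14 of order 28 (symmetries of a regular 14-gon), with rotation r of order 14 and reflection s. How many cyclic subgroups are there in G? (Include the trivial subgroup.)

A cyclic subgroup of order d is generated by each of its φ(d) elements of order d, so the cyclic subgroups of order d number (#elements of order d)/φ(d).
Cyclic subgroups by order — order 1: 1; order 2: 15; order 7: 1; order 14: 1.
Total: 18.

18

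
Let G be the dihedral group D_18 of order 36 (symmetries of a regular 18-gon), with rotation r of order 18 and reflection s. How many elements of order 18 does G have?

6

The elements of order 18 are: r, r^5, r^7, r^11, r^13, r^17.
That's 6.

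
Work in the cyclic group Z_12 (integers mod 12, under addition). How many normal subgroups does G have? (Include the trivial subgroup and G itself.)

6

G is abelian, so every subgroup is normal.
G has 6 subgroups in total, hence 6 normal subgroups.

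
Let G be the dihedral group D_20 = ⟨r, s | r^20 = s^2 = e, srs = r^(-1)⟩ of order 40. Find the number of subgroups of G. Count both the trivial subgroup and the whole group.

|G| = 40, so by Lagrange every subgroup order divides 40. Divisors: 1, 2, 4, 5, 8, 10, 20, 40.
Subgroups by order — order 1: 1; order 2: 21; order 4: 11; order 5: 1; order 8: 5; order 10: 5; order 20: 3; order 40: 1.
Total: 1 + 21 + 11 + 1 + 5 + 5 + 3 + 1 = 48.

48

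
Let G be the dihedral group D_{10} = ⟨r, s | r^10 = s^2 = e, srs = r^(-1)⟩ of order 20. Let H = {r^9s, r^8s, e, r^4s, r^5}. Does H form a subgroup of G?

Closure fails: r^5 · r^8s = r^3s ∉ H. So H is not a subgroup.

No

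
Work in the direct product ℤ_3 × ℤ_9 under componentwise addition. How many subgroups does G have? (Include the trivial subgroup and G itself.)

10

|G| = 27, so by Lagrange every subgroup order divides 27. Divisors: 1, 3, 9, 27.
Subgroups by order — order 1: 1; order 3: 4; order 9: 4; order 27: 1.
Total: 1 + 4 + 4 + 1 = 10.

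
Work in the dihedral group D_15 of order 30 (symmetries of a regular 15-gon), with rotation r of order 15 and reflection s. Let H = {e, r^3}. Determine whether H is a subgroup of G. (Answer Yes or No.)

No

r^3 ∈ H but its inverse r^12 ∉ H, so H is not a subgroup.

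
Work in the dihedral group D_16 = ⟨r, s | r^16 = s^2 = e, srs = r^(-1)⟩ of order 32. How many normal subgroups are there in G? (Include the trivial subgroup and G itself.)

8

G has 36 subgroups. Checking conjugation-invariance by order — order 1: 1/1 normal; order 2: 1/17 normal; order 4: 1/9 normal; order 8: 1/5 normal; order 16: 3/3 normal; order 32: 1/1 normal.
Total normal subgroups: 8.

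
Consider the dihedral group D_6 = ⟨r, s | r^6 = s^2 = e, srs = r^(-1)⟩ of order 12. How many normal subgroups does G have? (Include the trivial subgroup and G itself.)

7

G has 16 subgroups. Checking conjugation-invariance by order — order 1: 1/1 normal; order 2: 1/7 normal; order 3: 1/1 normal; order 4: 0/3 normal; order 6: 3/3 normal; order 12: 1/1 normal.
Total normal subgroups: 7.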